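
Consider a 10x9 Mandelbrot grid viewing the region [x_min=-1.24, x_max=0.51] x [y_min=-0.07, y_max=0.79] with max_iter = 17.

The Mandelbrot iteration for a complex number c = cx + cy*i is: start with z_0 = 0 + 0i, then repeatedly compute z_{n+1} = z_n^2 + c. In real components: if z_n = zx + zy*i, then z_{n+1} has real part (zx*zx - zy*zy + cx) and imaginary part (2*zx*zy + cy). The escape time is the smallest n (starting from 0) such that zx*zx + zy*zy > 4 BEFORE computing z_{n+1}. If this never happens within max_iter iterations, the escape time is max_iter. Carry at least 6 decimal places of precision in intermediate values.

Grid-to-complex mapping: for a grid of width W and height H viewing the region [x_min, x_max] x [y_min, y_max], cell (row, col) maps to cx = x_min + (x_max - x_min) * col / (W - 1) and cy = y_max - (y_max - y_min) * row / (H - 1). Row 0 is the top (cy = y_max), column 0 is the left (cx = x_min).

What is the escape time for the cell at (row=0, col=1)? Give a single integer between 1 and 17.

z_0 = 0 + 0i, c = -1.0456 + 0.7900i
Iter 1: z = -1.0456 + 0.7900i, |z|^2 = 1.7173
Iter 2: z = -0.5765 + -0.8620i, |z|^2 = 1.0753
Iter 3: z = -1.4562 + 1.7838i, |z|^2 = 5.3026
Escaped at iteration 3

Answer: 3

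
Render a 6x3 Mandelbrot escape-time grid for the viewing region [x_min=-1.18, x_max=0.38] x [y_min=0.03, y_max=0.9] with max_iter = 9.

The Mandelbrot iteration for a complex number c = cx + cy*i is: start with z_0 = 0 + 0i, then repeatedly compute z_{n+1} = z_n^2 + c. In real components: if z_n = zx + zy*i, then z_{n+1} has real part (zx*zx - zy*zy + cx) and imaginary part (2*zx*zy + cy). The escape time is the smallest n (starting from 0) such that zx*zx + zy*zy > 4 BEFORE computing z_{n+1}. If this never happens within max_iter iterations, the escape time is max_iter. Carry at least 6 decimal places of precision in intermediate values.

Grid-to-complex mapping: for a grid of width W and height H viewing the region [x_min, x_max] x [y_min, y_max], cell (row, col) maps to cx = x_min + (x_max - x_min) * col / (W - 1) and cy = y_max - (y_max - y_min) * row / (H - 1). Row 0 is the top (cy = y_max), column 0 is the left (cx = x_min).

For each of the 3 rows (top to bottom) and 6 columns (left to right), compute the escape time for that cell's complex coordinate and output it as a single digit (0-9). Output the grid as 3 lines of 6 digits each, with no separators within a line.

Answer: 334853
569998
999997

Derivation:
(row=0, col=0): c = -1.1800 + 0.9000i → escape time 3
(row=0, col=1): c = -0.8680 + 0.9000i → escape time 3
(row=0, col=2): c = -0.5560 + 0.9000i → escape time 4
(row=0, col=3): c = -0.2440 + 0.9000i → escape time 8
(row=0, col=4): c = 0.0680 + 0.9000i → escape time 5
(row=0, col=5): c = 0.3800 + 0.9000i → escape time 3
(row=1, col=0): c = -1.1800 + 0.4650i → escape time 5
(row=1, col=1): c = -0.8680 + 0.4650i → escape time 6
(row=1, col=2): c = -0.5560 + 0.4650i → escape time 9
(row=1, col=3): c = -0.2440 + 0.4650i → escape time 9
(row=1, col=4): c = 0.0680 + 0.4650i → escape time 9
(row=1, col=5): c = 0.3800 + 0.4650i → escape time 8
(row=2, col=0): c = -1.1800 + 0.0300i → escape time 9
(row=2, col=1): c = -0.8680 + 0.0300i → escape time 9
(row=2, col=2): c = -0.5560 + 0.0300i → escape time 9
(row=2, col=3): c = -0.2440 + 0.0300i → escape time 9
(row=2, col=4): c = 0.0680 + 0.0300i → escape time 9
(row=2, col=5): c = 0.3800 + 0.0300i → escape time 7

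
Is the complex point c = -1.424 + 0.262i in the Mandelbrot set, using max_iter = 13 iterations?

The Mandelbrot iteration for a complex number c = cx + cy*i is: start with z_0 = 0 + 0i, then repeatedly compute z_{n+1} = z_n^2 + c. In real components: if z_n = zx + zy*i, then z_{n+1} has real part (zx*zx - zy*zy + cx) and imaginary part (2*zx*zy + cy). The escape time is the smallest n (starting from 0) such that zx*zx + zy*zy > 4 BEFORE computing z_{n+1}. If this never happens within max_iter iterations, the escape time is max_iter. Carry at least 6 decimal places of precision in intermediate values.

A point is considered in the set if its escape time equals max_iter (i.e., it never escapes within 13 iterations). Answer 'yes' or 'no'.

Answer: no

Derivation:
z_0 = 0 + 0i, c = -1.4240 + 0.2620i
Iter 1: z = -1.4240 + 0.2620i, |z|^2 = 2.0964
Iter 2: z = 0.5351 + -0.4842i, |z|^2 = 0.5208
Iter 3: z = -1.3721 + -0.2562i, |z|^2 = 1.9482
Iter 4: z = 0.3929 + 0.9650i, |z|^2 = 1.0857
Iter 5: z = -2.2009 + 1.0203i, |z|^2 = 5.8851
Escaped at iteration 5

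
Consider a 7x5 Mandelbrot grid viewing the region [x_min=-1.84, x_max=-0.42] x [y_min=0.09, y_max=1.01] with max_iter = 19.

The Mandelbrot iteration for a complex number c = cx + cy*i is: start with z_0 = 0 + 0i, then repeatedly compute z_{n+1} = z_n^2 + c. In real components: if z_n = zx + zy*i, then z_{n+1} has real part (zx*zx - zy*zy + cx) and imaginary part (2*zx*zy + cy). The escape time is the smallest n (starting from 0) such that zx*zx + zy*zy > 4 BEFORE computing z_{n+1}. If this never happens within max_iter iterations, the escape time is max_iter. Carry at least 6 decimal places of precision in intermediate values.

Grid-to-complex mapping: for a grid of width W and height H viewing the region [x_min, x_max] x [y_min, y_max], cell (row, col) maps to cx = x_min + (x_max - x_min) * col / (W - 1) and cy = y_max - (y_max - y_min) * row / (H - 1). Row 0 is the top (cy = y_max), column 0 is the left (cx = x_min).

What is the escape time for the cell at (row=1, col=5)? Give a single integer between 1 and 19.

z_0 = 0 + 0i, c = -0.6567 + 0.7800i
Iter 1: z = -0.6567 + 0.7800i, |z|^2 = 1.0396
Iter 2: z = -0.8339 + -0.2444i, |z|^2 = 0.7550
Iter 3: z = -0.0211 + 1.1876i, |z|^2 = 1.4108
Iter 4: z = -2.0666 + 0.7299i, |z|^2 = 4.8036
Escaped at iteration 4

Answer: 4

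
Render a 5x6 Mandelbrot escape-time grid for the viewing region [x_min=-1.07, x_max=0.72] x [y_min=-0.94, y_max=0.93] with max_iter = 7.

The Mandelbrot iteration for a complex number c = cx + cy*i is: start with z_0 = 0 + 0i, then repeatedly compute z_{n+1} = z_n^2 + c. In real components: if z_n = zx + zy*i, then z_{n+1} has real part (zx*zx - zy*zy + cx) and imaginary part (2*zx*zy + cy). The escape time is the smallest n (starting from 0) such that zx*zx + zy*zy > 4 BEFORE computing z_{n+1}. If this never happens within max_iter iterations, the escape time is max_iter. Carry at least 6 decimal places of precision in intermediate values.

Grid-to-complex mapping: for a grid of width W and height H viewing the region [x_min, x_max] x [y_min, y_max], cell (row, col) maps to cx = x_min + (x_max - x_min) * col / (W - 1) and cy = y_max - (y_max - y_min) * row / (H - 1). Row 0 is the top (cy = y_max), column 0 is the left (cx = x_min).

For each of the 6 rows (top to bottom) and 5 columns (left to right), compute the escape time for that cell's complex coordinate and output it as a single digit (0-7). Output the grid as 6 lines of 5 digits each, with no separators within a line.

Answer: 34742
57773
77773
77773
57773
34742

Derivation:
(row=0, col=0): c = -1.0700 + 0.9300i → escape time 3
(row=0, col=1): c = -0.6225 + 0.9300i → escape time 4
(row=0, col=2): c = -0.1750 + 0.9300i → escape time 7
(row=0, col=3): c = 0.2725 + 0.9300i → escape time 4
(row=0, col=4): c = 0.7200 + 0.9300i → escape time 2
(row=1, col=0): c = -1.0700 + 0.5560i → escape time 5
(row=1, col=1): c = -0.6225 + 0.5560i → escape time 7
(row=1, col=2): c = -0.1750 + 0.5560i → escape time 7
(row=1, col=3): c = 0.2725 + 0.5560i → escape time 7
(row=1, col=4): c = 0.7200 + 0.5560i → escape time 3
(row=2, col=0): c = -1.0700 + 0.1820i → escape time 7
(row=2, col=1): c = -0.6225 + 0.1820i → escape time 7
(row=2, col=2): c = -0.1750 + 0.1820i → escape time 7
(row=2, col=3): c = 0.2725 + 0.1820i → escape time 7
(row=2, col=4): c = 0.7200 + 0.1820i → escape time 3
(row=3, col=0): c = -1.0700 + -0.1920i → escape time 7
(row=3, col=1): c = -0.6225 + -0.1920i → escape time 7
(row=3, col=2): c = -0.1750 + -0.1920i → escape time 7
(row=3, col=3): c = 0.2725 + -0.1920i → escape time 7
(row=3, col=4): c = 0.7200 + -0.1920i → escape time 3
(row=4, col=0): c = -1.0700 + -0.5660i → escape time 5
(row=4, col=1): c = -0.6225 + -0.5660i → escape time 7
(row=4, col=2): c = -0.1750 + -0.5660i → escape time 7
(row=4, col=3): c = 0.2725 + -0.5660i → escape time 7
(row=4, col=4): c = 0.7200 + -0.5660i → escape time 3
(row=5, col=0): c = -1.0700 + -0.9400i → escape time 3
(row=5, col=1): c = -0.6225 + -0.9400i → escape time 4
(row=5, col=2): c = -0.1750 + -0.9400i → escape time 7
(row=5, col=3): c = 0.2725 + -0.9400i → escape time 4
(row=5, col=4): c = 0.7200 + -0.9400i → escape time 2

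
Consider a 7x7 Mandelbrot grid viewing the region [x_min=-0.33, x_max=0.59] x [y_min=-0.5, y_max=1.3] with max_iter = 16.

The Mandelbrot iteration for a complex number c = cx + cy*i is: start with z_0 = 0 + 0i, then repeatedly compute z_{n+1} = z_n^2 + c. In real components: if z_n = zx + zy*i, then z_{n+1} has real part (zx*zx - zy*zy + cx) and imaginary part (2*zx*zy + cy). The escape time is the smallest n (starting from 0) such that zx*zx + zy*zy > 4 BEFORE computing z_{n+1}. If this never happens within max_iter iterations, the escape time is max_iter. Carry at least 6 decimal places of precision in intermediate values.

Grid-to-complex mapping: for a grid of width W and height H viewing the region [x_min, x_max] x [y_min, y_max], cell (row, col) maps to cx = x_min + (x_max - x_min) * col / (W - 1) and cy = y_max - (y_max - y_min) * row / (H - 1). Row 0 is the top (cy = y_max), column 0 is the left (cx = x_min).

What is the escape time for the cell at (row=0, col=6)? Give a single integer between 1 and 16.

Answer: 2

Derivation:
z_0 = 0 + 0i, c = 0.5900 + 1.3000i
Iter 1: z = 0.5900 + 1.3000i, |z|^2 = 2.0381
Iter 2: z = -0.7519 + 2.8340i, |z|^2 = 8.5969
Escaped at iteration 2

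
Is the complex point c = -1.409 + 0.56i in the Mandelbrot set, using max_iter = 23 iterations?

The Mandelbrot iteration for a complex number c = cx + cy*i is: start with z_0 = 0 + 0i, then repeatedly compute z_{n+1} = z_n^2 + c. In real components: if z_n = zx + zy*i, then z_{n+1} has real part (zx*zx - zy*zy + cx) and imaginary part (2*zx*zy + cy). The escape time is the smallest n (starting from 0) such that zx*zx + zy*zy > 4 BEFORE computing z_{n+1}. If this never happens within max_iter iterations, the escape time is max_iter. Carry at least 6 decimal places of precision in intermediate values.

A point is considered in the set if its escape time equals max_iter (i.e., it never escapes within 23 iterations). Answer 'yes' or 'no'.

Answer: no

Derivation:
z_0 = 0 + 0i, c = -1.4090 + 0.5600i
Iter 1: z = -1.4090 + 0.5600i, |z|^2 = 2.2989
Iter 2: z = 0.2627 + -1.0181i, |z|^2 = 1.1055
Iter 3: z = -2.3765 + 0.0251i, |z|^2 = 5.6483
Escaped at iteration 3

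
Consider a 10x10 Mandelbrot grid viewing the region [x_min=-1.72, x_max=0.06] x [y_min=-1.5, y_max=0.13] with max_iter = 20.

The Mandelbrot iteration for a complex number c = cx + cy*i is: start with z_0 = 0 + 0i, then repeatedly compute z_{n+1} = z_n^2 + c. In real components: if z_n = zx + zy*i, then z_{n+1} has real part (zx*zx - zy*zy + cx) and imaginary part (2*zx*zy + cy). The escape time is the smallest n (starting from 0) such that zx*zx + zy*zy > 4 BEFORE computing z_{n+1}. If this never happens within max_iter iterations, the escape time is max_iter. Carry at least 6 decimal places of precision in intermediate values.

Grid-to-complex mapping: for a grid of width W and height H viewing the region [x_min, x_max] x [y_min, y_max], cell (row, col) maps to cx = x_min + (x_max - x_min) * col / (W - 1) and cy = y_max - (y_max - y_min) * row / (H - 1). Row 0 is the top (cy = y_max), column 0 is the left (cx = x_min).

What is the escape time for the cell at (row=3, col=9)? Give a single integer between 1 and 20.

z_0 = 0 + 0i, c = 0.0600 + -0.4133i
Iter 1: z = 0.0600 + -0.4133i, |z|^2 = 0.1744
Iter 2: z = -0.1072 + -0.4629i, |z|^2 = 0.2258
Iter 3: z = -0.1428 + -0.3140i, |z|^2 = 0.1190
Iter 4: z = -0.0182 + -0.3236i, |z|^2 = 0.1051
Iter 5: z = -0.0444 + -0.4015i, |z|^2 = 0.1632
Iter 6: z = -0.0993 + -0.3777i, |z|^2 = 0.1525
Iter 7: z = -0.0728 + -0.3384i, |z|^2 = 0.1198
Iter 8: z = -0.0492 + -0.3641i, |z|^2 = 0.1350
Iter 9: z = -0.0701 + -0.3775i, |z|^2 = 0.1474
Iter 10: z = -0.0776 + -0.3604i, |z|^2 = 0.1359
Iter 11: z = -0.0639 + -0.3574i, |z|^2 = 0.1318
Iter 12: z = -0.0637 + -0.3677i, |z|^2 = 0.1392
Iter 13: z = -0.0711 + -0.3665i, |z|^2 = 0.1394
Iter 14: z = -0.0693 + -0.3612i, |z|^2 = 0.1353
Iter 15: z = -0.0657 + -0.3633i, |z|^2 = 0.1363
Iter 16: z = -0.0677 + -0.3656i, |z|^2 = 0.1383
Iter 17: z = -0.0691 + -0.3638i, |z|^2 = 0.1372
Iter 18: z = -0.0676 + -0.3630i, |z|^2 = 0.1364
Iter 19: z = -0.0672 + -0.3642i, |z|^2 = 0.1372

Answer: 20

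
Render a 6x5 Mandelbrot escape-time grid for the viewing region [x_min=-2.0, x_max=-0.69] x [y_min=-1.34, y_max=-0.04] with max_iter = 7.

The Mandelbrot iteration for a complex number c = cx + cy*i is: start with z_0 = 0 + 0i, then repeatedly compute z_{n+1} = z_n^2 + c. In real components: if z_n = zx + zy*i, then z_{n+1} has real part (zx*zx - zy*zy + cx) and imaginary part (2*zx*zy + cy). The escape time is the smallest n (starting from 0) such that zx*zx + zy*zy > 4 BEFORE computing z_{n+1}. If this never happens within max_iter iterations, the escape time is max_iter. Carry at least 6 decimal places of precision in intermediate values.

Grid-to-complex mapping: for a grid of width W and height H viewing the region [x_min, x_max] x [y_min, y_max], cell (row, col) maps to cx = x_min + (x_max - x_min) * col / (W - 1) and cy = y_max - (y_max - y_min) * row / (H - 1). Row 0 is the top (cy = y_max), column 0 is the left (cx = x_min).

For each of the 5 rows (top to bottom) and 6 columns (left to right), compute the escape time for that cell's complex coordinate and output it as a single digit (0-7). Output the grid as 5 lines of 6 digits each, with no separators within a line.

Answer: 177777
134777
133345
112333
112222

Derivation:
(row=0, col=0): c = -2.0000 + -0.0400i → escape time 1
(row=0, col=1): c = -1.7380 + -0.0400i → escape time 7
(row=0, col=2): c = -1.4760 + -0.0400i → escape time 7
(row=0, col=3): c = -1.2140 + -0.0400i → escape time 7
(row=0, col=4): c = -0.9520 + -0.0400i → escape time 7
(row=0, col=5): c = -0.6900 + -0.0400i → escape time 7
(row=1, col=0): c = -2.0000 + -0.3650i → escape time 1
(row=1, col=1): c = -1.7380 + -0.3650i → escape time 3
(row=1, col=2): c = -1.4760 + -0.3650i → escape time 4
(row=1, col=3): c = -1.2140 + -0.3650i → escape time 7
(row=1, col=4): c = -0.9520 + -0.3650i → escape time 7
(row=1, col=5): c = -0.6900 + -0.3650i → escape time 7
(row=2, col=0): c = -2.0000 + -0.6900i → escape time 1
(row=2, col=1): c = -1.7380 + -0.6900i → escape time 3
(row=2, col=2): c = -1.4760 + -0.6900i → escape time 3
(row=2, col=3): c = -1.2140 + -0.6900i → escape time 3
(row=2, col=4): c = -0.9520 + -0.6900i → escape time 4
(row=2, col=5): c = -0.6900 + -0.6900i → escape time 5
(row=3, col=0): c = -2.0000 + -1.0150i → escape time 1
(row=3, col=1): c = -1.7380 + -1.0150i → escape time 1
(row=3, col=2): c = -1.4760 + -1.0150i → escape time 2
(row=3, col=3): c = -1.2140 + -1.0150i → escape time 3
(row=3, col=4): c = -0.9520 + -1.0150i → escape time 3
(row=3, col=5): c = -0.6900 + -1.0150i → escape time 3
(row=4, col=0): c = -2.0000 + -1.3400i → escape time 1
(row=4, col=1): c = -1.7380 + -1.3400i → escape time 1
(row=4, col=2): c = -1.4760 + -1.3400i → escape time 2
(row=4, col=3): c = -1.2140 + -1.3400i → escape time 2
(row=4, col=4): c = -0.9520 + -1.3400i → escape time 2
(row=4, col=5): c = -0.6900 + -1.3400i → escape time 2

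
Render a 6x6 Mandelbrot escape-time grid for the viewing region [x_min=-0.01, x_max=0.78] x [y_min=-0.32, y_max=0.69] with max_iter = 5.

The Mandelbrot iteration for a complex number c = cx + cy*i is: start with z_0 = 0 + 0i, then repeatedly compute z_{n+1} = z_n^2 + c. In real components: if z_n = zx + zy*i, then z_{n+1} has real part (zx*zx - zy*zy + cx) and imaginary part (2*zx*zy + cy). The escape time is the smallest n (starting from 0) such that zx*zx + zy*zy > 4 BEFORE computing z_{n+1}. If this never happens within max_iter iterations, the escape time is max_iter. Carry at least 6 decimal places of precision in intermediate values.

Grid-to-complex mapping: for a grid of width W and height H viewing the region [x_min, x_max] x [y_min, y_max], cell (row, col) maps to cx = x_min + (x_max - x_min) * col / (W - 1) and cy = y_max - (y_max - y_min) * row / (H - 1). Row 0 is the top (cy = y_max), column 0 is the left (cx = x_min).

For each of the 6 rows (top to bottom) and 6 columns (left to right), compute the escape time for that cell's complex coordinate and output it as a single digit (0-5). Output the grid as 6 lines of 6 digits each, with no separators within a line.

Answer: 555433
555533
555543
555543
555543
555543

Derivation:
(row=0, col=0): c = -0.0100 + 0.6900i → escape time 5
(row=0, col=1): c = 0.1480 + 0.6900i → escape time 5
(row=0, col=2): c = 0.3060 + 0.6900i → escape time 5
(row=0, col=3): c = 0.4640 + 0.6900i → escape time 4
(row=0, col=4): c = 0.6220 + 0.6900i → escape time 3
(row=0, col=5): c = 0.7800 + 0.6900i → escape time 3
(row=1, col=0): c = -0.0100 + 0.4880i → escape time 5
(row=1, col=1): c = 0.1480 + 0.4880i → escape time 5
(row=1, col=2): c = 0.3060 + 0.4880i → escape time 5
(row=1, col=3): c = 0.4640 + 0.4880i → escape time 5
(row=1, col=4): c = 0.6220 + 0.4880i → escape time 3
(row=1, col=5): c = 0.7800 + 0.4880i → escape time 3
(row=2, col=0): c = -0.0100 + 0.2860i → escape time 5
(row=2, col=1): c = 0.1480 + 0.2860i → escape time 5
(row=2, col=2): c = 0.3060 + 0.2860i → escape time 5
(row=2, col=3): c = 0.4640 + 0.2860i → escape time 5
(row=2, col=4): c = 0.6220 + 0.2860i → escape time 4
(row=2, col=5): c = 0.7800 + 0.2860i → escape time 3
(row=3, col=0): c = -0.0100 + 0.0840i → escape time 5
(row=3, col=1): c = 0.1480 + 0.0840i → escape time 5
(row=3, col=2): c = 0.3060 + 0.0840i → escape time 5
(row=3, col=3): c = 0.4640 + 0.0840i → escape time 5
(row=3, col=4): c = 0.6220 + 0.0840i → escape time 4
(row=3, col=5): c = 0.7800 + 0.0840i → escape time 3
(row=4, col=0): c = -0.0100 + -0.1180i → escape time 5
(row=4, col=1): c = 0.1480 + -0.1180i → escape time 5
(row=4, col=2): c = 0.3060 + -0.1180i → escape time 5
(row=4, col=3): c = 0.4640 + -0.1180i → escape time 5
(row=4, col=4): c = 0.6220 + -0.1180i → escape time 4
(row=4, col=5): c = 0.7800 + -0.1180i → escape time 3
(row=5, col=0): c = -0.0100 + -0.3200i → escape time 5
(row=5, col=1): c = 0.1480 + -0.3200i → escape time 5
(row=5, col=2): c = 0.3060 + -0.3200i → escape time 5
(row=5, col=3): c = 0.4640 + -0.3200i → escape time 5
(row=5, col=4): c = 0.6220 + -0.3200i → escape time 4
(row=5, col=5): c = 0.7800 + -0.3200i → escape time 3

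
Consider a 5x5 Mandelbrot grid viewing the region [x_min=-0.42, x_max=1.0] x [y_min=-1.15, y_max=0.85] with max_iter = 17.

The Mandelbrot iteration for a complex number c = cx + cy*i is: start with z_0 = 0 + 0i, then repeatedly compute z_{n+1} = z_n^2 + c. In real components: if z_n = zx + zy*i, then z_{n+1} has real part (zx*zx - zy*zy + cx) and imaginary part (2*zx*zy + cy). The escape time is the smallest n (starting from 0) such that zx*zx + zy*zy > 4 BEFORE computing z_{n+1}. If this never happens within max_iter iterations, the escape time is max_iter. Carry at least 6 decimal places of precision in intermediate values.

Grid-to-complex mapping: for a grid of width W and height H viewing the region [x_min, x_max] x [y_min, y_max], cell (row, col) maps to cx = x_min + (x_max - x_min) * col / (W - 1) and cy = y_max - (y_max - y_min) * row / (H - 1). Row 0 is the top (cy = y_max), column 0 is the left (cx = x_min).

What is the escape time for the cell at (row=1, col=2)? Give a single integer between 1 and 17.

Answer: 17

Derivation:
z_0 = 0 + 0i, c = 0.2900 + 0.3500i
Iter 1: z = 0.2900 + 0.3500i, |z|^2 = 0.2066
Iter 2: z = 0.2516 + 0.5530i, |z|^2 = 0.3691
Iter 3: z = 0.0475 + 0.6283i, |z|^2 = 0.3970
Iter 4: z = -0.1025 + 0.4097i, |z|^2 = 0.1783
Iter 5: z = 0.1327 + 0.2660i, |z|^2 = 0.0884
Iter 6: z = 0.2368 + 0.4206i, |z|^2 = 0.2330
Iter 7: z = 0.1692 + 0.5492i, |z|^2 = 0.3303
Iter 8: z = 0.0170 + 0.5358i, |z|^2 = 0.2874
Iter 9: z = 0.0032 + 0.3682i, |z|^2 = 0.1356
Iter 10: z = 0.1544 + 0.3523i, |z|^2 = 0.1480
Iter 11: z = 0.1897 + 0.4588i, |z|^2 = 0.2465
Iter 12: z = 0.1155 + 0.5241i, |z|^2 = 0.2880
Iter 13: z = 0.0287 + 0.4710i, |z|^2 = 0.2227
Iter 14: z = 0.0689 + 0.3770i, |z|^2 = 0.1469
Iter 15: z = 0.1526 + 0.4020i, |z|^2 = 0.1849
Iter 16: z = 0.1517 + 0.4727i, |z|^2 = 0.2465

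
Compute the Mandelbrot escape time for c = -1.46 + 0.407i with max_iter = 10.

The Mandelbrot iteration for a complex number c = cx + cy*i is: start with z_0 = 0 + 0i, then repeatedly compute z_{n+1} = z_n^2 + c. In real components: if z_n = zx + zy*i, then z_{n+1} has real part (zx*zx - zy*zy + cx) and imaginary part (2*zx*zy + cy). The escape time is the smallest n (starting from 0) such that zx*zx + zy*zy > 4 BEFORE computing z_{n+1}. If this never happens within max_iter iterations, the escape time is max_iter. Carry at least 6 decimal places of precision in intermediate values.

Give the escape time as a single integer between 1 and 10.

z_0 = 0 + 0i, c = -1.4600 + 0.4070i
Iter 1: z = -1.4600 + 0.4070i, |z|^2 = 2.2972
Iter 2: z = 0.5060 + -0.7814i, |z|^2 = 0.8666
Iter 3: z = -1.8147 + -0.3837i, |z|^2 = 3.4403
Iter 4: z = 1.6857 + 1.7997i, |z|^2 = 6.0807
Escaped at iteration 4

Answer: 4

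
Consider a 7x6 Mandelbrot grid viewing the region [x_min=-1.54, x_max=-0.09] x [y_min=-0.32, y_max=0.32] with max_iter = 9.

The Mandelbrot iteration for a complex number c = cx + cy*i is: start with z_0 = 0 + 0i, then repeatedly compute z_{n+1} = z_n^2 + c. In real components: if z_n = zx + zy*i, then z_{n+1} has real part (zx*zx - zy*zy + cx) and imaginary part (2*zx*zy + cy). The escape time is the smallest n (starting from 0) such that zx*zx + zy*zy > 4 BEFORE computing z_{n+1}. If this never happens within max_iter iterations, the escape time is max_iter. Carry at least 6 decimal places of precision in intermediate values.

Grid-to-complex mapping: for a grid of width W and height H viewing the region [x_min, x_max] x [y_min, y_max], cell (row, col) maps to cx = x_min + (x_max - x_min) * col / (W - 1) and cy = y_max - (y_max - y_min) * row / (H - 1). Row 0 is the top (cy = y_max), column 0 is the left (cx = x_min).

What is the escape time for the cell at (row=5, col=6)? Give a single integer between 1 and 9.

Answer: 9

Derivation:
z_0 = 0 + 0i, c = -0.0900 + -0.3200i
Iter 1: z = -0.0900 + -0.3200i, |z|^2 = 0.1105
Iter 2: z = -0.1843 + -0.2624i, |z|^2 = 0.1028
Iter 3: z = -0.1249 + -0.2233i, |z|^2 = 0.0655
Iter 4: z = -0.1243 + -0.2642i, |z|^2 = 0.0853
Iter 5: z = -0.1444 + -0.2543i, |z|^2 = 0.0855
Iter 6: z = -0.1338 + -0.2466i, |z|^2 = 0.0787
Iter 7: z = -0.1329 + -0.2540i, |z|^2 = 0.0822
Iter 8: z = -0.1369 + -0.2525i, |z|^2 = 0.0825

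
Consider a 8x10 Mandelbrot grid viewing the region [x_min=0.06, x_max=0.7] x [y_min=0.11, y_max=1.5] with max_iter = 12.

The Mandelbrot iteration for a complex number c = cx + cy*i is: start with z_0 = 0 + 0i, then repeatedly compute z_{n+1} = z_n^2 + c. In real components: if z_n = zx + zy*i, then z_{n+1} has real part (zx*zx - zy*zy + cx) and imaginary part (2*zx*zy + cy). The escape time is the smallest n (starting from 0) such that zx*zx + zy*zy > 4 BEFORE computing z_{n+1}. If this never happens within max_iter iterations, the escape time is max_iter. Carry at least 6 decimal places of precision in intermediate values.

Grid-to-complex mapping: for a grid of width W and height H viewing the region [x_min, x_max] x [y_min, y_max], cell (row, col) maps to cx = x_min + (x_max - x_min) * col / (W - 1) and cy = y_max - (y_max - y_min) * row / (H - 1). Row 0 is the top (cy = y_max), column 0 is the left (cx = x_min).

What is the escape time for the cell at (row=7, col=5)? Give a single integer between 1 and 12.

z_0 = 0 + 0i, c = 0.5171 + 0.4189i
Iter 1: z = 0.5171 + 0.4189i, |z|^2 = 0.4429
Iter 2: z = 0.6091 + 0.8521i, |z|^2 = 1.0972
Iter 3: z = 0.1620 + 1.4570i, |z|^2 = 2.1491
Iter 4: z = -1.5794 + 0.8910i, |z|^2 = 3.2884
Iter 5: z = 2.2178 + -2.3956i, |z|^2 = 10.6577
Escaped at iteration 5

Answer: 5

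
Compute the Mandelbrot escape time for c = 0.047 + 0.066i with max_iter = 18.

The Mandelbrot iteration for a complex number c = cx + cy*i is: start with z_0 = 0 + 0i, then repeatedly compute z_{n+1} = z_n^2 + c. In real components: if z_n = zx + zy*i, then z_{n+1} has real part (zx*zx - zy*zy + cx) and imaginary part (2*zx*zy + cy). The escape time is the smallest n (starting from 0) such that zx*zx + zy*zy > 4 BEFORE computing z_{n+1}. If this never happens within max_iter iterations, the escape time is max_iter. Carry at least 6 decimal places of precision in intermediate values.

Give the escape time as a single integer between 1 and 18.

z_0 = 0 + 0i, c = 0.0470 + 0.0660i
Iter 1: z = 0.0470 + 0.0660i, |z|^2 = 0.0066
Iter 2: z = 0.0449 + 0.0722i, |z|^2 = 0.0072
Iter 3: z = 0.0438 + 0.0725i, |z|^2 = 0.0072
Iter 4: z = 0.0437 + 0.0723i, |z|^2 = 0.0071
Iter 5: z = 0.0437 + 0.0723i, |z|^2 = 0.0071
Iter 6: z = 0.0437 + 0.0723i, |z|^2 = 0.0071
Iter 7: z = 0.0437 + 0.0723i, |z|^2 = 0.0071
Iter 8: z = 0.0437 + 0.0723i, |z|^2 = 0.0071
Iter 9: z = 0.0437 + 0.0723i, |z|^2 = 0.0071
Iter 10: z = 0.0437 + 0.0723i, |z|^2 = 0.0071
Iter 11: z = 0.0437 + 0.0723i, |z|^2 = 0.0071
Iter 12: z = 0.0437 + 0.0723i, |z|^2 = 0.0071
Iter 13: z = 0.0437 + 0.0723i, |z|^2 = 0.0071
Iter 14: z = 0.0437 + 0.0723i, |z|^2 = 0.0071
Iter 15: z = 0.0437 + 0.0723i, |z|^2 = 0.0071
Iter 16: z = 0.0437 + 0.0723i, |z|^2 = 0.0071
Iter 17: z = 0.0437 + 0.0723i, |z|^2 = 0.0071

Answer: 18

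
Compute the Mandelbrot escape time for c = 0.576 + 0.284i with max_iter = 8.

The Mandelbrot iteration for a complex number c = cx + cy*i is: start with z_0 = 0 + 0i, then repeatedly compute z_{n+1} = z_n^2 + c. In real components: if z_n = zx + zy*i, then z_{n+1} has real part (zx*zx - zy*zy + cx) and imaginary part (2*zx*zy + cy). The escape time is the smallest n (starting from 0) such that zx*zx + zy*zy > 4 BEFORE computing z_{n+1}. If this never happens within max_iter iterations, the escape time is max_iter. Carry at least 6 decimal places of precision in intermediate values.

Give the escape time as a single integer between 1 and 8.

Answer: 4

Derivation:
z_0 = 0 + 0i, c = 0.5760 + 0.2840i
Iter 1: z = 0.5760 + 0.2840i, |z|^2 = 0.4124
Iter 2: z = 0.8271 + 0.6112i, |z|^2 = 1.0577
Iter 3: z = 0.8866 + 1.2950i, |z|^2 = 2.4631
Iter 4: z = -0.3150 + 2.5803i, |z|^2 = 6.7573
Escaped at iteration 4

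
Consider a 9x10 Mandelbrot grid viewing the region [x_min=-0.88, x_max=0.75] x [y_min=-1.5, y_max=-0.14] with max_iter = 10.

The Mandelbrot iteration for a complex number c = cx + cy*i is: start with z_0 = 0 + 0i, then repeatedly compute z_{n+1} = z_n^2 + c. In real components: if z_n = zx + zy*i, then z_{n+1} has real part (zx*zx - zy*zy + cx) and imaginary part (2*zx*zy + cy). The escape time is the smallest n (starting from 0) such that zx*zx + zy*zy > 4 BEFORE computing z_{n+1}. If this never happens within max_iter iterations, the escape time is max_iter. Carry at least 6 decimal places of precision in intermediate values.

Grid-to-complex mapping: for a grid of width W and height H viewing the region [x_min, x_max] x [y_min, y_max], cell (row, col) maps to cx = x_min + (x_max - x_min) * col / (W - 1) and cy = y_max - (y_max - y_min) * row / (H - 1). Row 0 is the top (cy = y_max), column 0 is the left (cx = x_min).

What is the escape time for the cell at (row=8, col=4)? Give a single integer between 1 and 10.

z_0 = 0 + 0i, c = -0.0650 + -1.3489i
Iter 1: z = -0.0650 + -1.3489i, |z|^2 = 1.8237
Iter 2: z = -1.8803 + -1.1735i, |z|^2 = 4.9126
Escaped at iteration 2

Answer: 2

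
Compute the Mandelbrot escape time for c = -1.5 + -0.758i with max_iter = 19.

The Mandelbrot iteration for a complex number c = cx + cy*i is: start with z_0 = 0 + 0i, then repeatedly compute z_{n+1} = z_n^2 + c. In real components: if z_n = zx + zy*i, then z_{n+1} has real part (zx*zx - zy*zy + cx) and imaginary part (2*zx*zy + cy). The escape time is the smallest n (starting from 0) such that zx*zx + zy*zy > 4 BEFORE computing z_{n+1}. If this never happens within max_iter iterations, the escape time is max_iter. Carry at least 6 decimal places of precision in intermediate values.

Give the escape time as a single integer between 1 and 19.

z_0 = 0 + 0i, c = -1.5000 + -0.7580i
Iter 1: z = -1.5000 + -0.7580i, |z|^2 = 2.8246
Iter 2: z = 0.1754 + 1.5160i, |z|^2 = 2.3290
Iter 3: z = -3.7675 + -0.2261i, |z|^2 = 14.2450
Escaped at iteration 3

Answer: 3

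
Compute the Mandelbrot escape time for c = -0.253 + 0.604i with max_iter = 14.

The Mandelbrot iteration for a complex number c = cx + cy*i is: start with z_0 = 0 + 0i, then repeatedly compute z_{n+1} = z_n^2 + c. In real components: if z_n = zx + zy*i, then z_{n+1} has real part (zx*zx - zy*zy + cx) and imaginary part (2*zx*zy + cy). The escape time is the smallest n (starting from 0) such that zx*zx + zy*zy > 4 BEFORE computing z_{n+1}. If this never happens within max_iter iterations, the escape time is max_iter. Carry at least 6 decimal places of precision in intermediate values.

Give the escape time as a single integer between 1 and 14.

z_0 = 0 + 0i, c = -0.2530 + 0.6040i
Iter 1: z = -0.2530 + 0.6040i, |z|^2 = 0.4288
Iter 2: z = -0.5538 + 0.2984i, |z|^2 = 0.3957
Iter 3: z = -0.0353 + 0.2735i, |z|^2 = 0.0761
Iter 4: z = -0.3266 + 0.5847i, |z|^2 = 0.4485
Iter 5: z = -0.4882 + 0.2221i, |z|^2 = 0.2877
Iter 6: z = -0.0640 + 0.3871i, |z|^2 = 0.1539
Iter 7: z = -0.3988 + 0.5544i, |z|^2 = 0.4664
Iter 8: z = -0.4014 + 0.1618i, |z|^2 = 0.1873
Iter 9: z = -0.1181 + 0.4741i, |z|^2 = 0.2387
Iter 10: z = -0.4638 + 0.4921i, |z|^2 = 0.4573
Iter 11: z = -0.2800 + 0.1475i, |z|^2 = 0.1002
Iter 12: z = -0.1964 + 0.5214i, |z|^2 = 0.3104
Iter 13: z = -0.4863 + 0.3992i, |z|^2 = 0.3958

Answer: 14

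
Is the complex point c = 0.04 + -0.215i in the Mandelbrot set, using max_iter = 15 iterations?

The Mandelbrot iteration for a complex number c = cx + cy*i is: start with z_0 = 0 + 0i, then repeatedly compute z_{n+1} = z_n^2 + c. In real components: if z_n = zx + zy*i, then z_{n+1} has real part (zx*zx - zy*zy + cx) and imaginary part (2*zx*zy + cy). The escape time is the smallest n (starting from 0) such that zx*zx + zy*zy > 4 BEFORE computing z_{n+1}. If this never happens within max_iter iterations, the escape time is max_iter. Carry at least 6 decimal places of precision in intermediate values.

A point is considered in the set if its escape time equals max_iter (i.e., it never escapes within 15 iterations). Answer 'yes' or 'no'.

z_0 = 0 + 0i, c = 0.0400 + -0.2150i
Iter 1: z = 0.0400 + -0.2150i, |z|^2 = 0.0478
Iter 2: z = -0.0046 + -0.2322i, |z|^2 = 0.0539
Iter 3: z = -0.0139 + -0.2129i, |z|^2 = 0.0455
Iter 4: z = -0.0051 + -0.2091i, |z|^2 = 0.0437
Iter 5: z = -0.0037 + -0.2129i, |z|^2 = 0.0453
Iter 6: z = -0.0053 + -0.2134i, |z|^2 = 0.0456
Iter 7: z = -0.0055 + -0.2127i, |z|^2 = 0.0453
Iter 8: z = -0.0052 + -0.2126i, |z|^2 = 0.0452
Iter 9: z = -0.0052 + -0.2128i, |z|^2 = 0.0453
Iter 10: z = -0.0052 + -0.2128i, |z|^2 = 0.0453
Iter 11: z = -0.0053 + -0.2128i, |z|^2 = 0.0453
Iter 12: z = -0.0052 + -0.2128i, |z|^2 = 0.0453
Iter 13: z = -0.0052 + -0.2128i, |z|^2 = 0.0453
Iter 14: z = -0.0052 + -0.2128i, |z|^2 = 0.0453
Did not escape in 15 iterations → in set

Answer: yes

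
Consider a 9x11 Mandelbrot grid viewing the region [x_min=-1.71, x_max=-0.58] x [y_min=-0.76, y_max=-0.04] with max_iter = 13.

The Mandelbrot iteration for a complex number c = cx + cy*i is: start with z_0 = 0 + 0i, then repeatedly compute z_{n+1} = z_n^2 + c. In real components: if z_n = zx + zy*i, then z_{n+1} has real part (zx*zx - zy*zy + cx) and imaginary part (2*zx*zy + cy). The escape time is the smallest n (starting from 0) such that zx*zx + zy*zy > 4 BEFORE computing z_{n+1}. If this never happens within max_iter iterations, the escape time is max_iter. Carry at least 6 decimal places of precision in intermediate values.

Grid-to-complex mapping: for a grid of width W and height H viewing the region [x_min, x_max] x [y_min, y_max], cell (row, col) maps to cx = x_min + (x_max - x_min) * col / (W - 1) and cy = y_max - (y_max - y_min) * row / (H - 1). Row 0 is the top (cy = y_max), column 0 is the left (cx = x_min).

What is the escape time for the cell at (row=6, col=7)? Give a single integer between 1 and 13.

z_0 = 0 + 0i, c = -0.7213 + -0.4720i
Iter 1: z = -0.7213 + -0.4720i, |z|^2 = 0.7430
Iter 2: z = -0.4238 + 0.2089i, |z|^2 = 0.2233
Iter 3: z = -0.5852 + -0.6490i, |z|^2 = 0.7638
Iter 4: z = -0.8000 + 0.2877i, |z|^2 = 0.7228
Iter 5: z = -0.1640 + -0.9323i, |z|^2 = 0.8961
Iter 6: z = -1.5635 + -0.1662i, |z|^2 = 2.4723
Iter 7: z = 1.6958 + 0.0477i, |z|^2 = 2.8780
Iter 8: z = 2.1522 + -0.3103i, |z|^2 = 4.7284
Escaped at iteration 8

Answer: 8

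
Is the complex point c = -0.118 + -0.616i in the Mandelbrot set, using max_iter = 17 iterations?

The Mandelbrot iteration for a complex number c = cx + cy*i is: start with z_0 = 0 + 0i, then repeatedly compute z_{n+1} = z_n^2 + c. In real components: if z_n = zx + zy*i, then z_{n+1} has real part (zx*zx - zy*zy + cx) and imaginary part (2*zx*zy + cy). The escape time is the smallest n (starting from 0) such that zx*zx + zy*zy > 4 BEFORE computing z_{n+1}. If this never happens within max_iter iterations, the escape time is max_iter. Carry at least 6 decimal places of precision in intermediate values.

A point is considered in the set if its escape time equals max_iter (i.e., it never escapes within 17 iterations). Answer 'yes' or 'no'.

z_0 = 0 + 0i, c = -0.1180 + -0.6160i
Iter 1: z = -0.1180 + -0.6160i, |z|^2 = 0.3934
Iter 2: z = -0.4835 + -0.4706i, |z|^2 = 0.4553
Iter 3: z = -0.1057 + -0.1609i, |z|^2 = 0.0371
Iter 4: z = -0.1327 + -0.5820i, |z|^2 = 0.3563
Iter 5: z = -0.4391 + -0.4615i, |z|^2 = 0.4058
Iter 6: z = -0.1382 + -0.2107i, |z|^2 = 0.0635
Iter 7: z = -0.1433 + -0.5578i, |z|^2 = 0.3316
Iter 8: z = -0.4086 + -0.4562i, |z|^2 = 0.3750
Iter 9: z = -0.1591 + -0.2433i, |z|^2 = 0.0845
Iter 10: z = -0.1518 + -0.5386i, |z|^2 = 0.3131
Iter 11: z = -0.3850 + -0.4524i, |z|^2 = 0.3529
Iter 12: z = -0.1745 + -0.2676i, |z|^2 = 0.1021
Iter 13: z = -0.1592 + -0.5226i, |z|^2 = 0.2985
Iter 14: z = -0.3658 + -0.4496i, |z|^2 = 0.3360
Iter 15: z = -0.1864 + -0.2871i, |z|^2 = 0.1171
Iter 16: z = -0.1657 + -0.5090i, |z|^2 = 0.2865
Did not escape in 17 iterations → in set

Answer: yes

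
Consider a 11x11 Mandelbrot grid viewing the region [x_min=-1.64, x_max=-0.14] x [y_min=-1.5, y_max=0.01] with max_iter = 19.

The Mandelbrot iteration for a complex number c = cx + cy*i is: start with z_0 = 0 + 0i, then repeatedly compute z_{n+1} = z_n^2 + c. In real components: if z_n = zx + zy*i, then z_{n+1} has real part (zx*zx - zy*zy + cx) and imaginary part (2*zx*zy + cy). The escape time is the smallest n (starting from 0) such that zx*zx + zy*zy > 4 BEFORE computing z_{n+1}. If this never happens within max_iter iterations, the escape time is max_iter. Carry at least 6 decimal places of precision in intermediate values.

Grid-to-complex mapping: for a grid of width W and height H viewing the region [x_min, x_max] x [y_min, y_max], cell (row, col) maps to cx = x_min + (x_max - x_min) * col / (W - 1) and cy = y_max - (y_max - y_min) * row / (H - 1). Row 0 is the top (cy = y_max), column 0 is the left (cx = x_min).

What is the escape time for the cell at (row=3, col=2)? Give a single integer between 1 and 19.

Answer: 4

Derivation:
z_0 = 0 + 0i, c = -1.3400 + -0.4430i
Iter 1: z = -1.3400 + -0.4430i, |z|^2 = 1.9918
Iter 2: z = 0.2594 + 0.7442i, |z|^2 = 0.6212
Iter 3: z = -1.8266 + -0.0570i, |z|^2 = 3.3398
Iter 4: z = 1.9933 + -0.2349i, |z|^2 = 4.0286
Escaped at iteration 4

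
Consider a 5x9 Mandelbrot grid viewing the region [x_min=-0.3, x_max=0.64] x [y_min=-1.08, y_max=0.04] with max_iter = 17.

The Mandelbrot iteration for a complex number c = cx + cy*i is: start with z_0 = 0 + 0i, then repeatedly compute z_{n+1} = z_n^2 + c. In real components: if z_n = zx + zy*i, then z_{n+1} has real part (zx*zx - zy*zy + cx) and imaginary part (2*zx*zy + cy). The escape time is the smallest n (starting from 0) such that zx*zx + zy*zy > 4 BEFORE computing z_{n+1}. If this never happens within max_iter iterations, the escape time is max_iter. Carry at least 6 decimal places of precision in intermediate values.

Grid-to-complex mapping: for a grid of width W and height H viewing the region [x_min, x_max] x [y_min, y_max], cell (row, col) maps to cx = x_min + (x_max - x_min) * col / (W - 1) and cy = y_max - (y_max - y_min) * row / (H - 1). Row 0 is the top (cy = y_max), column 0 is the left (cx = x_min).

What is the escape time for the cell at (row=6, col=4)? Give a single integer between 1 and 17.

Answer: 3

Derivation:
z_0 = 0 + 0i, c = 0.6400 + -0.8000i
Iter 1: z = 0.6400 + -0.8000i, |z|^2 = 1.0496
Iter 2: z = 0.4096 + -1.8240i, |z|^2 = 3.4947
Iter 3: z = -2.5192 + -2.2942i, |z|^2 = 11.6098
Escaped at iteration 3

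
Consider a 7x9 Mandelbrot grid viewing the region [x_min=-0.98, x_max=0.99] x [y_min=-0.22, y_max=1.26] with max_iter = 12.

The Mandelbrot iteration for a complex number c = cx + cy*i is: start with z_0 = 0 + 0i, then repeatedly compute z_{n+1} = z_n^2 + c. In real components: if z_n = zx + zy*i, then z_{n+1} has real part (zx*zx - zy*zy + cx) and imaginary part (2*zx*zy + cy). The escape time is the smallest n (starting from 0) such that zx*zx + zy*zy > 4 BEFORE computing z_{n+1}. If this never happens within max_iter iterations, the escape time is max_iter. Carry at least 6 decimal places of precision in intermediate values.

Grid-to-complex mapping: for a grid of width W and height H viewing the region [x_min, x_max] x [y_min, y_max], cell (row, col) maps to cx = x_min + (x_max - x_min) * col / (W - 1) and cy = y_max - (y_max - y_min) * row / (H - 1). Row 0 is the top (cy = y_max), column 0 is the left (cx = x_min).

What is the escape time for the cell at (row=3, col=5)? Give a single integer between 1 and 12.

Answer: 3

Derivation:
z_0 = 0 + 0i, c = 0.6617 + 0.7050i
Iter 1: z = 0.6617 + 0.7050i, |z|^2 = 0.9348
Iter 2: z = 0.6024 + 1.6380i, |z|^2 = 3.0458
Iter 3: z = -1.6583 + 2.6785i, |z|^2 = 9.9245
Escaped at iteration 3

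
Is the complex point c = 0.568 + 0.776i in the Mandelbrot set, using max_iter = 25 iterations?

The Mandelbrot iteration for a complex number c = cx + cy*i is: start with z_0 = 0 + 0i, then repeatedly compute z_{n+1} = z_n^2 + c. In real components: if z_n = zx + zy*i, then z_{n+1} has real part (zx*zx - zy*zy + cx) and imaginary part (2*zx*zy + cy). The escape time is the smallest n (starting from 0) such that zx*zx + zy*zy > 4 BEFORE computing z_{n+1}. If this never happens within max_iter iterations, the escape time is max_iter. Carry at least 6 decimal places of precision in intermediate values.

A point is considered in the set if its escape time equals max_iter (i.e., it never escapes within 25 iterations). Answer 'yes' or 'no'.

z_0 = 0 + 0i, c = 0.5680 + 0.7760i
Iter 1: z = 0.5680 + 0.7760i, |z|^2 = 0.9248
Iter 2: z = 0.2884 + 1.6575i, |z|^2 = 2.8306
Iter 3: z = -2.0962 + 1.7322i, |z|^2 = 7.3948
Escaped at iteration 3

Answer: no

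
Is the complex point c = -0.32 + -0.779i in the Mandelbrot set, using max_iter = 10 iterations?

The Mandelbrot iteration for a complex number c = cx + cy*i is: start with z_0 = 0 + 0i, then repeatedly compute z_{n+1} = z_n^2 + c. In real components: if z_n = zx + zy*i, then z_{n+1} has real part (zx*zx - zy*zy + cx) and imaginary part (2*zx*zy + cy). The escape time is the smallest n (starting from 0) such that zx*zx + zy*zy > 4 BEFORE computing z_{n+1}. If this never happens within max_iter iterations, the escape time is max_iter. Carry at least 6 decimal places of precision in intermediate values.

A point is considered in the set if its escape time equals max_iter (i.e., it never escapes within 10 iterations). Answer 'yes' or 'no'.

z_0 = 0 + 0i, c = -0.3200 + -0.7790i
Iter 1: z = -0.3200 + -0.7790i, |z|^2 = 0.7092
Iter 2: z = -0.8244 + -0.2804i, |z|^2 = 0.7583
Iter 3: z = 0.2811 + -0.3166i, |z|^2 = 0.1792
Iter 4: z = -0.3412 + -0.9570i, |z|^2 = 1.0322
Iter 5: z = -1.1193 + -0.1259i, |z|^2 = 1.2687
Iter 6: z = 0.9170 + -0.4971i, |z|^2 = 1.0881
Iter 7: z = 0.2738 + -1.6908i, |z|^2 = 2.9338
Iter 8: z = -3.1038 + -1.7049i, |z|^2 = 12.5405
Escaped at iteration 8

Answer: no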